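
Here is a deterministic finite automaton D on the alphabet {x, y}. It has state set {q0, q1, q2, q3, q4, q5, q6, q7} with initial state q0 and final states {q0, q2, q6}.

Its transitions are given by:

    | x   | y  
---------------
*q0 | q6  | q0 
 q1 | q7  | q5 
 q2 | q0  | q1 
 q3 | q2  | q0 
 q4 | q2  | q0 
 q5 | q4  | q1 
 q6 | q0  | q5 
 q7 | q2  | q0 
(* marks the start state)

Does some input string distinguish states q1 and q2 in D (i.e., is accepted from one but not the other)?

Yes

Reachable states from the start: {q0,q1,q2,q4,q5,q6,q7}. Unreachable: {q3} — drop them.
P0 = {q0,q2,q6} | {q1,q4,q5,q7}.
On input y, block {q0,q2,q6} splits into {q2,q6} and {q0}.
On input x, block {q1,q4,q5,q7} splits into {q1,q5} and {q4,q7}.
The partition is now stable with 4 blocks: {q2,q6} | {q1,q5} | {q0} | {q4,q7}.
q1 and q2 end up in different blocks, so they are distinguishable. For instance, the string 'ε' is accepted from only q2.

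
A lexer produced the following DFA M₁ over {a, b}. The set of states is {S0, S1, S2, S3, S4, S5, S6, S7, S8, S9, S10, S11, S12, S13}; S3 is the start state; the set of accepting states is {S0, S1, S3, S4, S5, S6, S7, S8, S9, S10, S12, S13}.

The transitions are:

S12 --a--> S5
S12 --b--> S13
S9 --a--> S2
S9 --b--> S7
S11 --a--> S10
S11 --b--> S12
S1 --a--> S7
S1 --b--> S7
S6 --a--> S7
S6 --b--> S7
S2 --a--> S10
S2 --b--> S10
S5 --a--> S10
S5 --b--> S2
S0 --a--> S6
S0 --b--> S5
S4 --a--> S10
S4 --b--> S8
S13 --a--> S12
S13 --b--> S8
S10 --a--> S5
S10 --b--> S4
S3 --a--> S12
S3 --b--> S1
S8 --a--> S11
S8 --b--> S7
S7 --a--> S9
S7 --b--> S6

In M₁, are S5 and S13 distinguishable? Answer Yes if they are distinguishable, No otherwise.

States {S0} cannot be reached from the start state, so discard them.
Start with accepting vs non-accepting: {S1,S3,S4,S5,S6,S7,S8,S9,S10,S12,S13} | {S2,S11}.
On input a, block {S1,S3,S4,S5,S6,S7,S8,S9,S10,S12,S13} splits into {S1,S3,S4,S5,S6,S7,S10,S12,S13} and {S8,S9}.
Split {S1,S3,S4,S5,S6,S7,S10,S12,S13} by δ(·,a) → {S1,S3,S4,S5,S6,S10,S12,S13} and {S7}.
Split {S1,S3,S4,S5,S6,S10,S12,S13} by δ(·,a) → {S3,S4,S5,S10,S12,S13} and {S1,S6}.
Split {S3,S4,S5,S10,S12,S13} by δ(·,b) → {S4,S13} and {S10,S12} and {S3} and {S5}.
Stable partition: {S4,S13} | {S2,S11} | {S8,S9} | {S7} | {S1,S6} | {S10,S12} | {S3} | {S5} — 8 equivalence classes.
S5 and S13 end up in different blocks, so they are distinguishable. For instance, the string 'b' is accepted from only S13.

Yes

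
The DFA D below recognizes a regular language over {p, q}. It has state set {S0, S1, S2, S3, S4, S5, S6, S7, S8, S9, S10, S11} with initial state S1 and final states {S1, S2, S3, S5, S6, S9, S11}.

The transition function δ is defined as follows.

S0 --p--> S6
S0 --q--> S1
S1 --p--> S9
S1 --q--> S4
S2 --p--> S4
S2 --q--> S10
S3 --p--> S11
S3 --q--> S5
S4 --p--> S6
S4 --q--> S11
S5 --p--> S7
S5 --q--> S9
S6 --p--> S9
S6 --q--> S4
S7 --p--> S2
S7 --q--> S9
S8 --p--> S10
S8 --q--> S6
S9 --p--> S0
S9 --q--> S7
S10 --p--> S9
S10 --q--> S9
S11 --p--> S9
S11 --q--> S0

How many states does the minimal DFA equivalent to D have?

First remove the unreachable states {S3,S5,S8}; 9 states remain.
P0 = {S1,S2,S6,S9,S11} | {S0,S4,S7,S10}.
On input p, block {S1,S2,S6,S9,S11} splits into {S1,S6,S11} and {S2,S9}.
On input p, block {S0,S4,S7,S10} splits into {S0,S4} and {S7,S10}.
No further refinement is possible. Final partition (4 blocks): {S1,S6,S11} | {S0,S4} | {S2,S9} | {S7,S10}.

4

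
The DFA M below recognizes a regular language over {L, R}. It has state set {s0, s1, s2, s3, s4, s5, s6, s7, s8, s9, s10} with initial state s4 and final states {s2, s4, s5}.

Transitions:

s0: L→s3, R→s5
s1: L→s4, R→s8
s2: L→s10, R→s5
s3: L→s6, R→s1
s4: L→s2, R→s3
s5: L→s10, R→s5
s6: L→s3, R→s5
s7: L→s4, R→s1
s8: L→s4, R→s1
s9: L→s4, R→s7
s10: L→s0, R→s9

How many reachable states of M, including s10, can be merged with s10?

Every state is reachable, so we keep all 11.
Initial partition by acceptance: {s2,s4,s5} | {s0,s1,s3,s6,s7,s8,s9,s10}.
On input L, block {s2,s4,s5} splits into {s2,s5} and {s4}.
On input L, block {s0,s1,s3,s6,s7,s8,s9,s10} splits into {s0,s3,s6,s10} and {s1,s7,s8,s9}.
Refine {s0,s3,s6,s10} on symbol R: members go to different blocks, giving {s0,s6} and {s3,s10}.
No further refinement is possible. Final partition (5 blocks): {s2,s5} | {s0,s6} | {s4} | {s1,s7,s8,s9} | {s3,s10}.
State s10 belongs to the block {s3,s10}, which has 2 states.

2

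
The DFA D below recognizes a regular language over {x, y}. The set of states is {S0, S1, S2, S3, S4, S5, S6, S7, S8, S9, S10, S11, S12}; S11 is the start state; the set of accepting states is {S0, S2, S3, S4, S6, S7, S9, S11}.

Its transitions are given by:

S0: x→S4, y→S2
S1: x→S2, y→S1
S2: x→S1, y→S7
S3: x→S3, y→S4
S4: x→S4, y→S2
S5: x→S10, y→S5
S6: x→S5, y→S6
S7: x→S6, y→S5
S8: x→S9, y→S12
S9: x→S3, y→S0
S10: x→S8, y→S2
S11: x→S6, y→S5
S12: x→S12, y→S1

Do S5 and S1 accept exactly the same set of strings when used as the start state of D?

No

All states are reachable from the start state.
Initial partition by acceptance: {S0,S2,S3,S4,S6,S7,S9,S11} | {S1,S5,S8,S10,S12}.
Refine {S0,S2,S3,S4,S6,S7,S9,S11} on symbol x: members go to different blocks, giving {S0,S3,S4,S7,S9,S11} and {S2,S6}.
On input x, block {S0,S3,S4,S7,S9,S11} splits into {S0,S3,S4,S9} and {S7,S11}.
Refine {S0,S3,S4,S9} on symbol y: members go to different blocks, giving {S0,S4} and {S3,S9}.
On input x, block {S1,S5,S8,S10,S12} splits into {S5,S10,S12} and {S1} and {S8}.
On input x, block {S5,S10,S12} splits into {S5,S12} and {S10}.
Refine {S5,S12} on symbol x: members go to different blocks, giving {S5} and {S12}.
Split {S2,S6} by δ(·,x) → {S2} and {S6}.
No further refinement is possible. Final partition (10 blocks): {S0,S4} | {S5} | {S2} | {S7,S11} | {S3,S9} | {S1} | {S8} | {S10} | {S12} | {S6}.
S5 and S1 end up in different blocks, so they are distinguishable. For instance, the string 'x' is accepted from only S1.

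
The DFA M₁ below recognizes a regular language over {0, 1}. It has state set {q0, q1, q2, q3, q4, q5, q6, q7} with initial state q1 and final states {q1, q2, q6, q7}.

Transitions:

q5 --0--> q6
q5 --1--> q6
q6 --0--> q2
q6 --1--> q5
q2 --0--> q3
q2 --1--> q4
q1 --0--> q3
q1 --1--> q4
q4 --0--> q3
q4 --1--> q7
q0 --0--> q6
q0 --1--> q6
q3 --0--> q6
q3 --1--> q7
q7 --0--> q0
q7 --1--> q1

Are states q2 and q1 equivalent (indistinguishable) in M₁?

Yes

P0 = {q1,q2,q6,q7} | {q0,q3,q4,q5}.
On input 0, block {q1,q2,q6,q7} splits into {q1,q2,q7} and {q6}.
Split {q1,q2,q7} by δ(·,1) → {q1,q2} and {q7}.
Refine {q0,q3,q4,q5} on symbol 0: members go to different blocks, giving {q0,q3,q5} and {q4}.
Refine {q0,q3,q5} on symbol 1: members go to different blocks, giving {q0,q5} and {q3}.
No further refinement is possible. Final partition (6 blocks): {q1,q2} | {q0,q5} | {q6} | {q7} | {q4} | {q3}.
q2 and q1 lie in the same block of the stable partition, so they are equivalent — no string distinguishes them.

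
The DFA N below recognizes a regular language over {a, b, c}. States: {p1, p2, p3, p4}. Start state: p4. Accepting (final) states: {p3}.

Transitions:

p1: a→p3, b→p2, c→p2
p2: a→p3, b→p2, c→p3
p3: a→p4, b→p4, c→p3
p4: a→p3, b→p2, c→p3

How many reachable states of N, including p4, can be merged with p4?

Reachable states from the start: {p2,p3,p4}. Unreachable: {p1} — drop them.
P0 = {p3} | {p2,p4}.
Stable partition: {p3} | {p2,p4} — 2 equivalence classes.
State p4 belongs to the block {p2,p4}, which has 2 states.

2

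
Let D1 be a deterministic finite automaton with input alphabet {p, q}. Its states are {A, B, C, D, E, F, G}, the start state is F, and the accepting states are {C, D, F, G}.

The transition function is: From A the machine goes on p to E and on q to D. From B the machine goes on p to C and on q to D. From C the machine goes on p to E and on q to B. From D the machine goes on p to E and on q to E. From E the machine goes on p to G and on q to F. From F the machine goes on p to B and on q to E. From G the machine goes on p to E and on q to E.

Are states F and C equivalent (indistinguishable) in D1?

Reachable states from the start: {B,C,D,E,F,G}. Unreachable: {A} — drop them.
P0 = {C,D,F,G} | {B,E}.
No further refinement is possible. Final partition (2 blocks): {C,D,F,G} | {B,E}.
F and C lie in the same block of the stable partition, so they are equivalent — no string distinguishes them.

Yes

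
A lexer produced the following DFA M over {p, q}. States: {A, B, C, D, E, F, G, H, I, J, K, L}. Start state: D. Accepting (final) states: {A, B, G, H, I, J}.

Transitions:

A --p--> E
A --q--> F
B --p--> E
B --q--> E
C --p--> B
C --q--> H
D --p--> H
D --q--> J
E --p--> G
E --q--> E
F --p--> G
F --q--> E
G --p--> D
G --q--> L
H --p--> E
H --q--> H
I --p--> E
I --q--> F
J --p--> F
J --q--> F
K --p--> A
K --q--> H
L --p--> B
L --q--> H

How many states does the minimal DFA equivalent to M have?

First remove the unreachable states {A,C,I,K}; 8 states remain.
Initial partition by acceptance: {B,G,H,J} | {D,E,F,L}.
On input q, block {B,G,H,J} splits into {B,G,J} and {H}.
Refine {D,E,F,L} on symbol p: members go to different blocks, giving {E,F,L} and {D}.
Refine {B,G,J} on symbol p: members go to different blocks, giving {B,J} and {G}.
Refine {E,F,L} on symbol p: members go to different blocks, giving {E,F} and {L}.
The partition is now stable with 6 blocks: {B,J} | {E,F} | {H} | {D} | {G} | {L}.

6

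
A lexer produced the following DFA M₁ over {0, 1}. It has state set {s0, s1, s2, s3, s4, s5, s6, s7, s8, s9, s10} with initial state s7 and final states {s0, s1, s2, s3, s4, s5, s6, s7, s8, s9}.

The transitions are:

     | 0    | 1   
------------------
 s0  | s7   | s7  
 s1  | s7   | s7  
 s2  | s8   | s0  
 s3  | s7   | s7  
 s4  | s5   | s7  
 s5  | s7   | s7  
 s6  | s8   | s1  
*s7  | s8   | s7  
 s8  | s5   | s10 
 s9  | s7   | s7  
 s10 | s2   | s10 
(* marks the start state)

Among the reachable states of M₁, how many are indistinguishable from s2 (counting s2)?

Reachable states from the start: {s0,s2,s5,s7,s8,s10}. Unreachable: {s1,s3,s4,s6,s9} — drop them.
P0 = {s0,s2,s5,s7,s8} | {s10}.
On input 1, block {s0,s2,s5,s7,s8} splits into {s0,s2,s5,s7} and {s8}.
Split {s0,s2,s5,s7} by δ(·,0) → {s0,s5} and {s2,s7}.
On input 1, block {s2,s7} splits into {s2} and {s7}.
Stable partition: {s0,s5} | {s10} | {s8} | {s2} | {s7} — 5 equivalence classes.
State s2 belongs to the block {s2}, which has 1 states.

1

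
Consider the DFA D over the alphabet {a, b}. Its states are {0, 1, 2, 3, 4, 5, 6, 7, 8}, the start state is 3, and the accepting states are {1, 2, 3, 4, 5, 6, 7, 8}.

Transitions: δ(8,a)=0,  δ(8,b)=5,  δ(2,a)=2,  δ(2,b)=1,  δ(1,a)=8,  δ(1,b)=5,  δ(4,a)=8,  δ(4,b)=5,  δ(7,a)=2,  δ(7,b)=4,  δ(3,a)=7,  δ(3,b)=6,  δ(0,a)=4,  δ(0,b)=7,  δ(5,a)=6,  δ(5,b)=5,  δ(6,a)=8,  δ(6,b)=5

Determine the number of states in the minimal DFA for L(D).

5

Every state is reachable, so we keep all 9.
Initial partition by acceptance: {1,2,3,4,5,6,7,8} | {0}.
Refine {1,2,3,4,5,6,7,8} on symbol a: members go to different blocks, giving {1,2,3,4,5,6,7} and {8}.
Split {1,2,3,4,5,6,7} by δ(·,a) → {2,3,5,7} and {1,4,6}.
Refine {2,3,5,7} on symbol a: members go to different blocks, giving {2,3,7} and {5}.
Stable partition: {2,3,7} | {0} | {8} | {1,4,6} | {5} — 5 equivalence classes.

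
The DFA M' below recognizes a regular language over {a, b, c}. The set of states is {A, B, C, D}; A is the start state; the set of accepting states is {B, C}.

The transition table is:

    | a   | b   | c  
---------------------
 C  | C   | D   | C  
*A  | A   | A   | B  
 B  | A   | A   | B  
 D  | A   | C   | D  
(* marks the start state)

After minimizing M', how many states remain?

States {C,D} cannot be reached from the start state, so discard them.
Initial partition by acceptance: {B} | {A}.
Stable partition: {B} | {A} — 2 equivalence classes.

2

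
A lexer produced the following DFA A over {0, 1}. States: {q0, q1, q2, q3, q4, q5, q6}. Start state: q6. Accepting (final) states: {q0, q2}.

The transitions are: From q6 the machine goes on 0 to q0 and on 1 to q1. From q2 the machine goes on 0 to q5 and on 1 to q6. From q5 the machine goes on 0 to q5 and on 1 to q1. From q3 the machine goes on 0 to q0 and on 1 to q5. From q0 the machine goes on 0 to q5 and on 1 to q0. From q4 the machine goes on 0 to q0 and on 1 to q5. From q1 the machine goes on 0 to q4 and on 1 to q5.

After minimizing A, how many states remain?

First remove the unreachable states {q2,q3}; 5 states remain.
Initial partition by acceptance: {q0} | {q1,q4,q5,q6}.
On input 0, block {q1,q4,q5,q6} splits into {q1,q5} and {q4,q6}.
On input 0, block {q1,q5} splits into {q1} and {q5}.
On input 1, block {q4,q6} splits into {q4} and {q6}.
The partition is now stable with 5 blocks: {q0} | {q1} | {q4} | {q5} | {q6}.

5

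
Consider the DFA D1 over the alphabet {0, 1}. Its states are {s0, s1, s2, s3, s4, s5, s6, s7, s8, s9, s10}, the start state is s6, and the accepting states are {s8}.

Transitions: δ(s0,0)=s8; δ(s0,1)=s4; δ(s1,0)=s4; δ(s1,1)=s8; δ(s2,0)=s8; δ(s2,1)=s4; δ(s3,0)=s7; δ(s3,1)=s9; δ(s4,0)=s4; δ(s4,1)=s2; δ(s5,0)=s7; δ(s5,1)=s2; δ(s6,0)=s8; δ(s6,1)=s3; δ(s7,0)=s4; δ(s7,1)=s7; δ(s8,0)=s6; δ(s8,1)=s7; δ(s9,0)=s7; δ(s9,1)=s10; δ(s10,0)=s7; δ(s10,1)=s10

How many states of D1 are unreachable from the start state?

No path from s6 leads to s0, s1, s5; the other 8 states are all reachable.

3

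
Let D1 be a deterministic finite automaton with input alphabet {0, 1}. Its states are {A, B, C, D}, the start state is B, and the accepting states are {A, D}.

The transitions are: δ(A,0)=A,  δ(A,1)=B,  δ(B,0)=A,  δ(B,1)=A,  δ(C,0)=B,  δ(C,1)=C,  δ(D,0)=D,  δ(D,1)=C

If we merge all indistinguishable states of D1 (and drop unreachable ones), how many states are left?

First remove the unreachable states {C,D}; 2 states remain.
Start with accepting vs non-accepting: {A} | {B}.
No further refinement is possible. Final partition (2 blocks): {A} | {B}.

2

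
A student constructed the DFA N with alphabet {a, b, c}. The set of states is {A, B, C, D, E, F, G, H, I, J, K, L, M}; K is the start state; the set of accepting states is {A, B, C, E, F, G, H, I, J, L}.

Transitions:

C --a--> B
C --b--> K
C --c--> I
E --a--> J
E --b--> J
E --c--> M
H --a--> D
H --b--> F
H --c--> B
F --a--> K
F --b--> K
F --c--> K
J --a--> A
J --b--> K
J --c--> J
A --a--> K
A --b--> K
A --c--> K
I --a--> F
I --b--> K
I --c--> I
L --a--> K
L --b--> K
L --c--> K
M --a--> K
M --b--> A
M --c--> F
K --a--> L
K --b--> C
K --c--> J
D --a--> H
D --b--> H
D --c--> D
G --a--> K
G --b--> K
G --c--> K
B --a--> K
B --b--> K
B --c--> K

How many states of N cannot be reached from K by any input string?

5

Starting at K and following transitions, the reachable set is {A, B, C, F, I, J, K, L}. That leaves D, E, G, H, M unreachable — 5 in total.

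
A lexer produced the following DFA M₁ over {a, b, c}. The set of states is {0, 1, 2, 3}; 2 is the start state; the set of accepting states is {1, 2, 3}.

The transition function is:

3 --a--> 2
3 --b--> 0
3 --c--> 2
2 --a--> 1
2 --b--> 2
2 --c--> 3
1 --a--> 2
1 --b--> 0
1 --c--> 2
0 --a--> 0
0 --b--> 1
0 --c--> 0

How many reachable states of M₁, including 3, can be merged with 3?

2

Every state is reachable, so we keep all 4.
P0 = {1,2,3} | {0}.
On input b, block {1,2,3} splits into {1,3} and {2}.
No further refinement is possible. Final partition (3 blocks): {1,3} | {0} | {2}.
The equivalence class containing 3 is {1,3}, of size 2.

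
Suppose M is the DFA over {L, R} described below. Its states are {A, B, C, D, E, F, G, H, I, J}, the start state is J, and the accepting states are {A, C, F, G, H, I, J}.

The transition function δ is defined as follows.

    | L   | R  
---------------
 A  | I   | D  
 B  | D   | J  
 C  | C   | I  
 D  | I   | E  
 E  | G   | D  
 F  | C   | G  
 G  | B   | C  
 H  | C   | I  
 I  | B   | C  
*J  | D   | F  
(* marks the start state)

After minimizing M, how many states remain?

5

Reachable states from the start: {B,C,D,E,F,G,I,J}. Unreachable: {A,H} — drop them.
Initial partition by acceptance: {C,F,G,I,J} | {B,D,E}.
On input L, block {C,F,G,I,J} splits into {G,I,J} and {C,F}.
On input L, block {B,D,E} splits into {D,E} and {B}.
Split {G,I,J} by δ(·,L) → {G,I} and {J}.
No further refinement is possible. Final partition (5 blocks): {G,I} | {D,E} | {C,F} | {B} | {J}.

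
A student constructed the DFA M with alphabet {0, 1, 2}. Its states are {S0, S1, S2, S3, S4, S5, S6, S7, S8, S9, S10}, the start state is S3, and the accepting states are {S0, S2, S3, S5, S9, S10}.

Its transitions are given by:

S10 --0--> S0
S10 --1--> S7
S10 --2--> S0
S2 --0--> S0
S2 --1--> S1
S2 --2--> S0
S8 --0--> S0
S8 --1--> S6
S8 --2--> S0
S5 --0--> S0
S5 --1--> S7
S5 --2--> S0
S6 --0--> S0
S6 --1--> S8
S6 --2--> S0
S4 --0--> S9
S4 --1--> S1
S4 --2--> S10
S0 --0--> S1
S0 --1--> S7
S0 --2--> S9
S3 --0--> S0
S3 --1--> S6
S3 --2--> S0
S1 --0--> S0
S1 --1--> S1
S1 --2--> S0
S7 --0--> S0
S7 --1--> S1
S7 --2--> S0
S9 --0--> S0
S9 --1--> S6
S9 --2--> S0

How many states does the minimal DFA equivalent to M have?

First remove the unreachable states {S2,S4,S5,S10}; 7 states remain.
Initial partition by acceptance: {S0,S3,S9} | {S1,S6,S7,S8}.
Split {S0,S3,S9} by δ(·,0) → {S3,S9} and {S0}.
Stable partition: {S3,S9} | {S1,S6,S7,S8} | {S0} — 3 equivalence classes.

3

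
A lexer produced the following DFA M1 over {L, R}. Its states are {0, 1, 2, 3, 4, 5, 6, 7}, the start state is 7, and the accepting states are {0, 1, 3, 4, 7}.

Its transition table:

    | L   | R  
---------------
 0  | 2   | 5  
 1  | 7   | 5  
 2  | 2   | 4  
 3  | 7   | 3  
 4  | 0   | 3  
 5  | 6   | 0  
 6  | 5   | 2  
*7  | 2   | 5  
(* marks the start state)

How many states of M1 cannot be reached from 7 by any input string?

No path from 7 leads to 1; the other 7 states are all reachable.

1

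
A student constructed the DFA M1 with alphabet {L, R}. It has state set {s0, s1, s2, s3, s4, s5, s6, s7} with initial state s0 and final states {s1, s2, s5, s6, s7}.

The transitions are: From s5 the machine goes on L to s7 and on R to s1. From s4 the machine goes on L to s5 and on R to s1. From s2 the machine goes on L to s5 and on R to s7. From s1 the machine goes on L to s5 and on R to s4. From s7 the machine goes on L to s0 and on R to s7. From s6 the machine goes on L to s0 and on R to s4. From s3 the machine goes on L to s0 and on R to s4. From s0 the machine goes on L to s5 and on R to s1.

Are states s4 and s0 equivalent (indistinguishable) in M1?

Yes

Reachable states from the start: {s0,s1,s4,s5,s7}. Unreachable: {s2,s3,s6} — drop them.
P0 = {s1,s5,s7} | {s0,s4}.
On input L, block {s1,s5,s7} splits into {s1,s5} and {s7}.
On input L, block {s1,s5} splits into {s1} and {s5}.
Stable partition: {s1} | {s0,s4} | {s7} | {s5} — 4 equivalence classes.
s4 and s0 lie in the same block of the stable partition, so they are equivalent — no string distinguishes them.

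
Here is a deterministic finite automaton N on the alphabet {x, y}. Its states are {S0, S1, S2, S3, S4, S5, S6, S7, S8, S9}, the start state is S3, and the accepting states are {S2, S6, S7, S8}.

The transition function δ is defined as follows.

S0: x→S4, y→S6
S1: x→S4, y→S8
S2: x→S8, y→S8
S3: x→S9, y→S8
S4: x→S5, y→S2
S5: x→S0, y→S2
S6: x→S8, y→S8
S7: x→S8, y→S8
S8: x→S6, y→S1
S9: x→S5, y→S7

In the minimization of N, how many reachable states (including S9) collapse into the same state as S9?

4

Start with accepting vs non-accepting: {S2,S6,S7,S8} | {S0,S1,S3,S4,S5,S9}.
Refine {S2,S6,S7,S8} on symbol y: members go to different blocks, giving {S2,S6,S7} and {S8}.
Split {S0,S1,S3,S4,S5,S9} by δ(·,y) → {S0,S4,S5,S9} and {S1,S3}.
No further refinement is possible. Final partition (4 blocks): {S2,S6,S7} | {S0,S4,S5,S9} | {S8} | {S1,S3}.
State S9 belongs to the block {S0,S4,S5,S9}, which has 4 states.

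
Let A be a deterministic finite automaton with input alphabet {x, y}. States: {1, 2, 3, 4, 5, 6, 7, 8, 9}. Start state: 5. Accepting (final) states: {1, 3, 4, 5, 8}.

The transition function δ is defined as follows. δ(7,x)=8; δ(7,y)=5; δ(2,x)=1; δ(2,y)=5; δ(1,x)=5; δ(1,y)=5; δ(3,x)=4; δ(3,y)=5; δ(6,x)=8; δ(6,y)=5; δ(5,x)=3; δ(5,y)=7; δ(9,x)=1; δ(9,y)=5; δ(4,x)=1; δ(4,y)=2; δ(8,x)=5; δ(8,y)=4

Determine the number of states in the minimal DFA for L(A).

First remove the unreachable states {6,9}; 7 states remain.
P0 = {1,3,4,5,8} | {2,7}.
Refine {1,3,4,5,8} on symbol y: members go to different blocks, giving {1,3,8} and {4,5}.
No further refinement is possible. Final partition (3 blocks): {1,3,8} | {2,7} | {4,5}.

3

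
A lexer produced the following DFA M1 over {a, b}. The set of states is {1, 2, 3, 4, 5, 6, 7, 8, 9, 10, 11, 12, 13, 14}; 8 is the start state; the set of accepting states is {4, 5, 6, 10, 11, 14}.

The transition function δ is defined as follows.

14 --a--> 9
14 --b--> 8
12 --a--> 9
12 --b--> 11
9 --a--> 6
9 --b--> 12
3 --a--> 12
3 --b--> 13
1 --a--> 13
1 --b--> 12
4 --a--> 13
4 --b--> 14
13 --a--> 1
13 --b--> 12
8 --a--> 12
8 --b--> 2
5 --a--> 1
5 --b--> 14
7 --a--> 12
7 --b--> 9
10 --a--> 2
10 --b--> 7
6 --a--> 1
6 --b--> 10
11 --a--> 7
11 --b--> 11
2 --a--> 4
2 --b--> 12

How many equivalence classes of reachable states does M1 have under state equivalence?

First remove the unreachable states {3,5}; 12 states remain.
P0 = {4,6,10,11,14} | {1,2,7,8,9,12,13}.
Split {4,6,10,11,14} by δ(·,b) → {4,6,11} and {10,14}.
On input b, block {4,6,11} splits into {4,6} and {11}.
Split {1,2,7,8,9,12,13} by δ(·,a) → {1,7,8,12,13} and {2,9}.
Refine {1,7,8,12,13} on symbol a: members go to different blocks, giving {1,7,8,13} and {12}.
On input a, block {1,7,8,13} splits into {1,13} and {7,8}.
No further refinement is possible. Final partition (7 blocks): {4,6} | {1,13} | {10,14} | {11} | {2,9} | {12} | {7,8}.

7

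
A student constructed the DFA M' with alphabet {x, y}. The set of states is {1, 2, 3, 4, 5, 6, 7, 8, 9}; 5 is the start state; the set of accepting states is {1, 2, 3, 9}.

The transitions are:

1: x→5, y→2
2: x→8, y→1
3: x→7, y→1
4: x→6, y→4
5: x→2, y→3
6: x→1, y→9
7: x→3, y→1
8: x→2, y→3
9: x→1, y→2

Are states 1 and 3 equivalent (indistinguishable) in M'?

States {4,6,9} cannot be reached from the start state, so discard them.
P0 = {1,2,3} | {5,7,8}.
Stable partition: {1,2,3} | {5,7,8} — 2 equivalence classes.
1 and 3 lie in the same block of the stable partition, so they are equivalent — no string distinguishes them.

Yes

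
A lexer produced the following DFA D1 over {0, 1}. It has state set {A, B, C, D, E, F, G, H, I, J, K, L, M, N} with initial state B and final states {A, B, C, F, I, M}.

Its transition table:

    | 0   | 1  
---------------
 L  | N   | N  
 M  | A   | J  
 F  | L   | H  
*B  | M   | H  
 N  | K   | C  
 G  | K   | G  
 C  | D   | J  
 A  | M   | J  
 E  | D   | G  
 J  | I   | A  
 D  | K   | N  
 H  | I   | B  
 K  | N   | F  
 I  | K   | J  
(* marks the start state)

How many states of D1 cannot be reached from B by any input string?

2

No path from B leads to E, G; the other 12 states are all reachable.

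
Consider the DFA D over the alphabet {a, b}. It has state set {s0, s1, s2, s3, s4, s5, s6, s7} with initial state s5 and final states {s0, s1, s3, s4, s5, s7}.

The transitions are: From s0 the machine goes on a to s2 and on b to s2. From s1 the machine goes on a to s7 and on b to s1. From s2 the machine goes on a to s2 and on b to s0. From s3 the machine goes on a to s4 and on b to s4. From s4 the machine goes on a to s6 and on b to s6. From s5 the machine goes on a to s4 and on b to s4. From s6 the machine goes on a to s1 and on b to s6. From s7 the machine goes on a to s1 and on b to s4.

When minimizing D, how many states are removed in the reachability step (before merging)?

3

No path from s5 leads to s0, s2, s3; the other 5 states are all reachable.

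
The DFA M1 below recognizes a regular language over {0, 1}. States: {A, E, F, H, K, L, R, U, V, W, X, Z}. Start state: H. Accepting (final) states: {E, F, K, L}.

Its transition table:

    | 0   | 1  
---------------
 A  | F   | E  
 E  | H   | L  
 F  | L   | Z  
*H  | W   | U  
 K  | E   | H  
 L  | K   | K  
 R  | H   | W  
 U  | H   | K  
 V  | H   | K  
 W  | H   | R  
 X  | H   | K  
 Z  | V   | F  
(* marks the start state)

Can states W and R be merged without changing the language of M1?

First remove the unreachable states {A,F,V,X,Z}; 7 states remain.
P0 = {E,K,L} | {H,R,U,W}.
Split {E,K,L} by δ(·,0) → {K,L} and {E}.
On input 0, block {K,L} splits into {L} and {K}.
Split {H,R,U,W} by δ(·,1) → {H,R,W} and {U}.
On input 1, block {H,R,W} splits into {R,W} and {H}.
No further refinement is possible. Final partition (6 blocks): {L} | {R,W} | {E} | {K} | {U} | {H}.
W and R lie in the same block of the stable partition, so they are equivalent — no string distinguishes them.

Yes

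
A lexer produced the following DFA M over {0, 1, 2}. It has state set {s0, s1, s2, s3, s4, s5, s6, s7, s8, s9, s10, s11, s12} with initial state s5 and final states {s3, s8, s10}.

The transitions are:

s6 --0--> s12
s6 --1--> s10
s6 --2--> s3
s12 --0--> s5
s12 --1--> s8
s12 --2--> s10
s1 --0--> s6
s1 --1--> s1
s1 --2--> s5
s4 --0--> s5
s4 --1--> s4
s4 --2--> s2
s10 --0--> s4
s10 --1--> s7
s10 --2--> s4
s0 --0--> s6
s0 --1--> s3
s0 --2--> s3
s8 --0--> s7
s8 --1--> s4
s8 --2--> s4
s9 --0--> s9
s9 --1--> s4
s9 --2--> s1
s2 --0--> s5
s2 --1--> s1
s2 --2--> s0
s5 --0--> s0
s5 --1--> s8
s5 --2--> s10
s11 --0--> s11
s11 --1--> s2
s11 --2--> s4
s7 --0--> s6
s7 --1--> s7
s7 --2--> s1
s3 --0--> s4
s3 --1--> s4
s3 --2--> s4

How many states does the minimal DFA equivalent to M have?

4

States {s9,s11} cannot be reached from the start state, so discard them.
Initial partition by acceptance: {s3,s8,s10} | {s0,s1,s2,s4,s5,s6,s7,s12}.
On input 1, block {s0,s1,s2,s4,s5,s6,s7,s12} splits into {s0,s5,s6,s12} and {s1,s2,s4,s7}.
Split {s1,s2,s4,s7} by δ(·,2) → {s1,s2} and {s4,s7}.
The partition is now stable with 4 blocks: {s3,s8,s10} | {s0,s5,s6,s12} | {s1,s2} | {s4,s7}.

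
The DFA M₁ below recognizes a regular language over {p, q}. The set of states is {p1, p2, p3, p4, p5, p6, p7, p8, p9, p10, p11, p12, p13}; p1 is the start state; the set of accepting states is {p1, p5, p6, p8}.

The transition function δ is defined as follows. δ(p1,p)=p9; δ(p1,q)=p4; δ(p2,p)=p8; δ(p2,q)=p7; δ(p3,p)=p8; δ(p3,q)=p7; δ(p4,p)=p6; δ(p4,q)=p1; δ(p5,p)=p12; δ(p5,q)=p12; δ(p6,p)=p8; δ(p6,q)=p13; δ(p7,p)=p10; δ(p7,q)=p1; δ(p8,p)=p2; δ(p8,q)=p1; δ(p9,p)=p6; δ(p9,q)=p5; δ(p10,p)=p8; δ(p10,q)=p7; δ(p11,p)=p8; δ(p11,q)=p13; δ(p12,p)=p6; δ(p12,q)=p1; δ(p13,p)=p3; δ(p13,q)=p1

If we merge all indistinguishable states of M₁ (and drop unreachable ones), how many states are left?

6

Reachable states from the start: {p1,p2,p3,p4,p5,p6,p7,p8,p9,p10,p12,p13}. Unreachable: {p11} — drop them.
Initial partition by acceptance: {p1,p5,p6,p8} | {p2,p3,p4,p7,p9,p10,p12,p13}.
Refine {p1,p5,p6,p8} on symbol p: members go to different blocks, giving {p1,p5,p8} and {p6}.
Refine {p1,p5,p8} on symbol q: members go to different blocks, giving {p1,p5} and {p8}.
Refine {p2,p3,p4,p7,p9,p10,p12,p13} on symbol p: members go to different blocks, giving {p2,p3,p10} and {p4,p9,p12} and {p7,p13}.
Stable partition: {p1,p5} | {p2,p3,p10} | {p6} | {p8} | {p4,p9,p12} | {p7,p13} — 6 equivalence classes.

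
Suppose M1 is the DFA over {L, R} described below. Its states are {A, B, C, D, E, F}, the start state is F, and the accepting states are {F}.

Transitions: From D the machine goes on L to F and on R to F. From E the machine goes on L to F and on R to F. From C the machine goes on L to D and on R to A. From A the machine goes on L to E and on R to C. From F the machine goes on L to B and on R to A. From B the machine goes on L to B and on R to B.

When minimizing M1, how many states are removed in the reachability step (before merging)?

Exploring from F, all states are eventually visited, so none are unreachable.

0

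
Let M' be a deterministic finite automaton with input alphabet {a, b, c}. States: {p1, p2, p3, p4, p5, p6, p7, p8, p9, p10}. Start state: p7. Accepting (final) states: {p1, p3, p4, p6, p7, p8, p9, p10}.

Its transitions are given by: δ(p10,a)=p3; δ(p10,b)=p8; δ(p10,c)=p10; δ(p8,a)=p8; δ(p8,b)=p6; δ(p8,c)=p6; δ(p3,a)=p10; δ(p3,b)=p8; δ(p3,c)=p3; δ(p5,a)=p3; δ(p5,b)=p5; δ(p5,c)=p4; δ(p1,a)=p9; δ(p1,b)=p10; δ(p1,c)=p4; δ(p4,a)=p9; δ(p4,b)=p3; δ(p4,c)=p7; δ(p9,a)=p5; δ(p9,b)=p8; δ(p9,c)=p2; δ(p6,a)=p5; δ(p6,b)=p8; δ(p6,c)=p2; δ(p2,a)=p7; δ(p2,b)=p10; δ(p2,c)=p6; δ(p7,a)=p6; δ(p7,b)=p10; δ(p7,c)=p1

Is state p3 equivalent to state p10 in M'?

All states are reachable from the start state.
Start with accepting vs non-accepting: {p1,p3,p4,p6,p7,p8,p9,p10} | {p2,p5}.
On input a, block {p1,p3,p4,p6,p7,p8,p9,p10} splits into {p1,p3,p4,p7,p8,p10} and {p6,p9}.
On input a, block {p1,p3,p4,p7,p8,p10} splits into {p1,p4,p7} and {p3,p8,p10}.
On input a, block {p2,p5} splits into {p2} and {p5}.
Refine {p3,p8,p10} on symbol b: members go to different blocks, giving {p3,p10} and {p8}.
Stable partition: {p1,p4,p7} | {p2} | {p6,p9} | {p3,p10} | {p5} | {p8} — 6 equivalence classes.
p3 and p10 lie in the same block of the stable partition, so they are equivalent — no string distinguishes them.

Yes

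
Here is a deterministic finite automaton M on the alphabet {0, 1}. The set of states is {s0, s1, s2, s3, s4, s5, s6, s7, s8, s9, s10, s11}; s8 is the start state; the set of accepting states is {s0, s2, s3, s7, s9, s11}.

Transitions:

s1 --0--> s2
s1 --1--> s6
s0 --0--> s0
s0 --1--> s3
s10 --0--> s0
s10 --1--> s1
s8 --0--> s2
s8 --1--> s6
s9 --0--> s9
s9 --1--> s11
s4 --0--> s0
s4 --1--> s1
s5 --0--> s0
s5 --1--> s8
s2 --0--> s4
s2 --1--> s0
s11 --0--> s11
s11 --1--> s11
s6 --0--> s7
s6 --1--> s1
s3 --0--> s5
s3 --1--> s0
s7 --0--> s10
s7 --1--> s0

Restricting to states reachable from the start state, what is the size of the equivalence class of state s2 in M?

3

First remove the unreachable states {s9,s11}; 10 states remain.
Initial partition by acceptance: {s0,s2,s3,s7} | {s1,s4,s5,s6,s8,s10}.
Refine {s0,s2,s3,s7} on symbol 0: members go to different blocks, giving {s2,s3,s7} and {s0}.
On input 0, block {s1,s4,s5,s6,s8,s10} splits into {s1,s6,s8} and {s4,s5,s10}.
The partition is now stable with 4 blocks: {s2,s3,s7} | {s1,s6,s8} | {s0} | {s4,s5,s10}.
State s2 belongs to the block {s2,s3,s7}, which has 3 states.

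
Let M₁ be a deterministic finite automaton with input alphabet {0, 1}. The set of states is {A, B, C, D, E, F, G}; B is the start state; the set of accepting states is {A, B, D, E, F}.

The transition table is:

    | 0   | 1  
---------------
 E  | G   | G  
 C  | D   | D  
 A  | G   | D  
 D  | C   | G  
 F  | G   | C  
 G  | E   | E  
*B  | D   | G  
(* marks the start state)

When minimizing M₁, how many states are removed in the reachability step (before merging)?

2

BFS from B reaches {B, C, D, E, G}; the 2 state(s) A, F are never visited.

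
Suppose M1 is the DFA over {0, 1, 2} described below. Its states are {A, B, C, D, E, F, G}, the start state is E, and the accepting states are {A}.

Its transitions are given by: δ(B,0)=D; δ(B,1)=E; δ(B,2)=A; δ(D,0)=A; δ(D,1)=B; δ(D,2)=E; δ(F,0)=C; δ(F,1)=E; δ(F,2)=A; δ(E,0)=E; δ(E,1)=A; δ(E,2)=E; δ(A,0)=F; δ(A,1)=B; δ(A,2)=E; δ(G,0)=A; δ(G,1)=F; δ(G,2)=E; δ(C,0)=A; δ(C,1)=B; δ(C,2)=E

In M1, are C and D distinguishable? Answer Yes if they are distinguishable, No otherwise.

No

Reachable states from the start: {A,B,C,D,E,F}. Unreachable: {G} — drop them.
Initial partition by acceptance: {A} | {B,C,D,E,F}.
Refine {B,C,D,E,F} on symbol 0: members go to different blocks, giving {B,E,F} and {C,D}.
On input 0, block {B,E,F} splits into {B,F} and {E}.
No further refinement is possible. Final partition (4 blocks): {A} | {B,F} | {C,D} | {E}.
C and D lie in the same block of the stable partition, so they are equivalent — no string distinguishes them.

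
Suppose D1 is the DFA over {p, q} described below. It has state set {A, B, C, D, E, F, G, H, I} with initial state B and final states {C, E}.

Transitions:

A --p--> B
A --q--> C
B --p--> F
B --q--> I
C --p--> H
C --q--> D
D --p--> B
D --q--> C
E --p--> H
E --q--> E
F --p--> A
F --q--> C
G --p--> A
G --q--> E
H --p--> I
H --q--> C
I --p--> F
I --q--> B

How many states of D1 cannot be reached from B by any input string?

Starting at B and following transitions, the reachable set is {A, B, C, D, F, H, I}. That leaves E, G unreachable — 2 in total.

2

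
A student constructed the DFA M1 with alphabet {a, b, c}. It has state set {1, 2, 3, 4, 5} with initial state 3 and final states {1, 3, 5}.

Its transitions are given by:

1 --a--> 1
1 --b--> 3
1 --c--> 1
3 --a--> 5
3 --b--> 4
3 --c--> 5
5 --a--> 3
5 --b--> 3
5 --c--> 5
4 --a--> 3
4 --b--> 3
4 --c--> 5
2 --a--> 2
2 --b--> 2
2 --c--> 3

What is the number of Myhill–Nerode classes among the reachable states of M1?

3

States {1,2} cannot be reached from the start state, so discard them.
Start with accepting vs non-accepting: {3,5} | {4}.
Split {3,5} by δ(·,b) → {3} and {5}.
No further refinement is possible. Final partition (3 blocks): {3} | {4} | {5}.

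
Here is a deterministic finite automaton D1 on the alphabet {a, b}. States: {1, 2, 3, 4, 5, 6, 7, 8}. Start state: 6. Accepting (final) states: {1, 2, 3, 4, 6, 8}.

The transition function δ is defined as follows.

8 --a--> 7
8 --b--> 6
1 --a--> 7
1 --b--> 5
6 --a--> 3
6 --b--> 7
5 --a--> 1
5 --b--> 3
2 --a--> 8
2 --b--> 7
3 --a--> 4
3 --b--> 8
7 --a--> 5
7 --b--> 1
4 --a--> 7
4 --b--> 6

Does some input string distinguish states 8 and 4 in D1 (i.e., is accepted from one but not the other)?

First remove the unreachable states {2}; 7 states remain.
Start with accepting vs non-accepting: {1,3,4,6,8} | {5,7}.
Refine {1,3,4,6,8} on symbol a: members go to different blocks, giving {1,4,8} and {3,6}.
Refine {1,4,8} on symbol b: members go to different blocks, giving {4,8} and {1}.
Refine {5,7} on symbol a: members go to different blocks, giving {5} and {7}.
Refine {3,6} on symbol a: members go to different blocks, giving {3} and {6}.
The partition is now stable with 6 blocks: {4,8} | {5} | {3} | {1} | {7} | {6}.
8 and 4 lie in the same block of the stable partition, so they are equivalent — no string distinguishes them.

No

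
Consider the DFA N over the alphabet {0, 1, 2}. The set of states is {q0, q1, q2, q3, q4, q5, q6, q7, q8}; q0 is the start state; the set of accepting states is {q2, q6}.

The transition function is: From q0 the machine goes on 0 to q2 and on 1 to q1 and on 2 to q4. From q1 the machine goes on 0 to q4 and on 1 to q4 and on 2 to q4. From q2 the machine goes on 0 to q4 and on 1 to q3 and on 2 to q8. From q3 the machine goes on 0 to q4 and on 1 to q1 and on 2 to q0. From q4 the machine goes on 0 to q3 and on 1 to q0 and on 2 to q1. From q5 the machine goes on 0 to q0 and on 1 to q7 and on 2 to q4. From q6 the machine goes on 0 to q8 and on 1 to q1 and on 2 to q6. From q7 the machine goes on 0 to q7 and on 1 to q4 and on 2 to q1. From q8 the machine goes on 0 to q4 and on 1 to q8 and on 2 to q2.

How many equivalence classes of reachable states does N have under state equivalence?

6

Reachable states from the start: {q0,q1,q2,q3,q4,q8}. Unreachable: {q5,q6,q7} — drop them.
Initial partition by acceptance: {q2} | {q0,q1,q3,q4,q8}.
Refine {q0,q1,q3,q4,q8} on symbol 0: members go to different blocks, giving {q1,q3,q4,q8} and {q0}.
Refine {q1,q3,q4,q8} on symbol 1: members go to different blocks, giving {q1,q3,q8} and {q4}.
On input 1, block {q1,q3,q8} splits into {q3,q8} and {q1}.
Split {q3,q8} by δ(·,1) → {q3} and {q8}.
No further refinement is possible. Final partition (6 blocks): {q2} | {q3} | {q0} | {q4} | {q1} | {q8}.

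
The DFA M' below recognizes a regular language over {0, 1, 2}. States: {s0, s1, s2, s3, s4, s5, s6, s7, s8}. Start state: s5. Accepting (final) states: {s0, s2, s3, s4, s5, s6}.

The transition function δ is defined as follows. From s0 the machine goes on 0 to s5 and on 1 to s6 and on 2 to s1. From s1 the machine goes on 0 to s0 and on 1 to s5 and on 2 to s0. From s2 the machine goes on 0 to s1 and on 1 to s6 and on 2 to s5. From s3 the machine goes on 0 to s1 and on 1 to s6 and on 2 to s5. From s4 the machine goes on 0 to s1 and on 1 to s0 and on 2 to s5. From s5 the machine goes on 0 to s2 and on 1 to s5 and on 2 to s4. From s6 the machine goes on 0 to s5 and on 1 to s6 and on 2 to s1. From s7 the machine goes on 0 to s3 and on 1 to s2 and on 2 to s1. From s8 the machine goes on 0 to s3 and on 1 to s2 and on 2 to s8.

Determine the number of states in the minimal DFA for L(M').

4

Reachable states from the start: {s0,s1,s2,s4,s5,s6}. Unreachable: {s3,s7,s8} — drop them.
Start with accepting vs non-accepting: {s0,s2,s4,s5,s6} | {s1}.
Refine {s0,s2,s4,s5,s6} on symbol 0: members go to different blocks, giving {s0,s5,s6} and {s2,s4}.
Refine {s0,s5,s6} on symbol 0: members go to different blocks, giving {s0,s6} and {s5}.
No further refinement is possible. Final partition (4 blocks): {s0,s6} | {s1} | {s2,s4} | {s5}.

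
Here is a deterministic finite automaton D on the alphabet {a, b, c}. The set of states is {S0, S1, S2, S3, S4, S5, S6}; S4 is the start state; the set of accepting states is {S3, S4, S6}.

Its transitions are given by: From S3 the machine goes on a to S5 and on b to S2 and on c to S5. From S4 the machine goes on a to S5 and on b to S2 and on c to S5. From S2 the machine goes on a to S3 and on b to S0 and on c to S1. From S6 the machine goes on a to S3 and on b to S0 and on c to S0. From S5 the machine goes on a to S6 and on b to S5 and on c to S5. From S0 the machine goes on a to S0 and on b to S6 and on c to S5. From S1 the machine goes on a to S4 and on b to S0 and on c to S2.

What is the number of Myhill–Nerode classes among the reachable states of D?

5

Every state is reachable, so we keep all 7.
Initial partition by acceptance: {S3,S4,S6} | {S0,S1,S2,S5}.
Split {S3,S4,S6} by δ(·,a) → {S3,S4} and {S6}.
Split {S0,S1,S2,S5} by δ(·,a) → {S1,S2} and {S0} and {S5}.
The partition is now stable with 5 blocks: {S3,S4} | {S1,S2} | {S6} | {S0} | {S5}.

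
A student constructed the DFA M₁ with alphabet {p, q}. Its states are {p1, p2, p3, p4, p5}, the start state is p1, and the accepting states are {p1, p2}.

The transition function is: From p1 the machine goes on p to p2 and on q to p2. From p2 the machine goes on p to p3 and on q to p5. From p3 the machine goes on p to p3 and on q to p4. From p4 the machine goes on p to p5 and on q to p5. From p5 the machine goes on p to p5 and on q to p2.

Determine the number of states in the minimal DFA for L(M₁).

Every state is reachable, so we keep all 5.
Start with accepting vs non-accepting: {p1,p2} | {p3,p4,p5}.
On input p, block {p1,p2} splits into {p1} and {p2}.
Split {p3,p4,p5} by δ(·,q) → {p3,p4} and {p5}.
On input p, block {p3,p4} splits into {p3} and {p4}.
No further refinement is possible. Final partition (5 blocks): {p1} | {p3} | {p2} | {p5} | {p4}.

5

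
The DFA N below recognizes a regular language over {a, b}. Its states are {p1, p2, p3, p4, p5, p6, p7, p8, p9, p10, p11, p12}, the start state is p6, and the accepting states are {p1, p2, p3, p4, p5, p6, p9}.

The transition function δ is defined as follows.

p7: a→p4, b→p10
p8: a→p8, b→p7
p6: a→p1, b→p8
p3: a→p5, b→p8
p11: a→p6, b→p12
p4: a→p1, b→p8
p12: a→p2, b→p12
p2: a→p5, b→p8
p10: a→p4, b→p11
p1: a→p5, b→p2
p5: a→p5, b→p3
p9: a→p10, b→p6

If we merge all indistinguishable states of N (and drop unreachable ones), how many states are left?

4

States {p9} cannot be reached from the start state, so discard them.
Start with accepting vs non-accepting: {p1,p2,p3,p4,p5,p6} | {p7,p8,p10,p11,p12}.
Split {p1,p2,p3,p4,p5,p6} by δ(·,b) → {p2,p3,p4,p6} and {p1,p5}.
Split {p7,p8,p10,p11,p12} by δ(·,a) → {p7,p10,p11,p12} and {p8}.
The partition is now stable with 4 blocks: {p2,p3,p4,p6} | {p7,p10,p11,p12} | {p1,p5} | {p8}.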